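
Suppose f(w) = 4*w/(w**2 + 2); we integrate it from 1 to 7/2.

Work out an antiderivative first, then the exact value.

Antiderivative: F(w) = 2*log(w**2 + 2); value = -2*log(3) + 2*log(57/4)

f matches the chain-rule pattern g'(h)*h' with inner function h(w) = w**2 + 2; substituting u = h(w) collapses the integral.
F(w) = 2*log(w**2 + 2) is an antiderivative of f.
Check: d/dw[2*log(w**2 + 2)] = 4*w/(w**2 + 2) = f(w).
F(7/2) = 2*log(57/4); F(1) = 2*log(3).
Integral = F(7/2) - F(1) = -2*log(3) + 2*log(57/4).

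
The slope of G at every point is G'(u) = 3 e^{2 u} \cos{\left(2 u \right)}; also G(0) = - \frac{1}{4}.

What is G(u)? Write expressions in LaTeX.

Differentiate the proposed G(u) back; it has to land on the given G'(u).
A general antiderivative is \frac{3 e^{2 u} \sin{\left(2 u \right)}}{4} + \frac{3 e^{2 u} \cos{\left(2 u \right)}}{4} + C.
The condition gives C = - \frac{1}{4} - (\frac{3}{4}) = -1.
So G(u) = \frac{3 e^{2 u} \sin{\left(2 u \right)} + 3 e^{2 u} \cos{\left(2 u \right)} - 4}{4}.
Check: d/du[\frac{3 e^{2 u} \sin{\left(2 u \right)} + 3 e^{2 u} \cos{\left(2 u \right)} - 4}{4}] = 3 e^{2 u} \cos{\left(2 u \right)} = G'(u).

G(u) = \frac{3 e^{2 u} \sin{\left(2 u \right)} + 3 e^{2 u} \cos{\left(2 u \right)} - 4}{4}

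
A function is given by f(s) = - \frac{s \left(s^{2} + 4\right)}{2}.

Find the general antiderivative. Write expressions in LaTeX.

F(s) = - \frac{s^{4}}{8} - s^{2} + C

Recover f(s) by differentiating a candidate F(s); any mismatch rules it out.
Check: d/ds[- \frac{s^{4}}{8} - s^{2}] = - \frac{s^{3}}{2} - 2 s, which equals f(s).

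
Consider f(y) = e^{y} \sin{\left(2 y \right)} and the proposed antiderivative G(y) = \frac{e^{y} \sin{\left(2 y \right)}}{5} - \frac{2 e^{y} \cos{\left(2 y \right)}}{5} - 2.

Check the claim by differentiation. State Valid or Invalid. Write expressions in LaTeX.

d/dy[G] = e^{y} \sin{\left(2 y \right)}
This equals f(y) exactly, so the claim holds.

Valid - differentiating G returns exactly f.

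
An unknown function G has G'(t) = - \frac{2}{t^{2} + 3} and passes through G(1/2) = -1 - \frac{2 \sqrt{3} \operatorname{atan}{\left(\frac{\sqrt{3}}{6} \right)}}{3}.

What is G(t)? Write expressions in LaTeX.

G(t) = - \frac{2 \sqrt{3} \operatorname{atan}{\left(\frac{\sqrt{3} t}{3} \right)}}{3} - 1

A candidate passes only if d/dt[G] lands on the given G'(t) exactly.
A general antiderivative is - \frac{2 \sqrt{3} \operatorname{atan}{\left(\frac{\sqrt{3} t}{3} \right)}}{3} + C.
The condition gives C = -1 - \frac{2 \sqrt{3} \operatorname{atan}{\left(\frac{\sqrt{3}}{6} \right)}}{3} - (- \frac{2 \sqrt{3} \operatorname{atan}{\left(\frac{\sqrt{3}}{6} \right)}}{3}) = -1.
So G(t) = - \frac{2 \sqrt{3} \operatorname{atan}{\left(\frac{\sqrt{3} t}{3} \right)}}{3} - 1.
Check: d/dt[- \frac{2 \sqrt{3} \operatorname{atan}{\left(\frac{\sqrt{3} t}{3} \right)}}{3} - 1] = - \frac{2}{t^{2} + 3} = G'(t).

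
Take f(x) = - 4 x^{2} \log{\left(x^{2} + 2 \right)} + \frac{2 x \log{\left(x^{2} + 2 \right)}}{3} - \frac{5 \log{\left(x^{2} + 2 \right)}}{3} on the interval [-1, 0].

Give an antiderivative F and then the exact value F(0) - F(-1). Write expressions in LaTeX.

Antiderivative: F(x) = - \frac{4 x^{3} \log{\left(x^{2} + 2 \right)}}{3} + \frac{8 x^{3}}{9} + \frac{x^{2} \log{\left(x^{2} + 2 \right)}}{3} - \frac{x^{2}}{3} - \frac{5 x \log{\left(x^{2} + 2 \right)}}{3} - 2 x + \frac{2 \log{\left(x^{2} + 2 \right)}}{3} + 2 \sqrt{2} \operatorname{atan}{\left(\frac{\sqrt{2} x}{2} \right)}; value = - 4 \log{\left(3 \right)} - \frac{7}{9} + \frac{2 \log{\left(2 \right)}}{3} + 2 \sqrt{2} \operatorname{atan}{\left(\frac{\sqrt{2}}{2} \right)}

Integrate term by term and add the pieces.
F(x) = - \frac{4 x^{3} \log{\left(x^{2} + 2 \right)}}{3} + \frac{8 x^{3}}{9} + \frac{x^{2} \log{\left(x^{2} + 2 \right)}}{3} - \frac{x^{2}}{3} - \frac{5 x \log{\left(x^{2} + 2 \right)}}{3} - 2 x + \frac{2 \log{\left(x^{2} + 2 \right)}}{3} + 2 \sqrt{2} \operatorname{atan}{\left(\frac{\sqrt{2} x}{2} \right)} is an antiderivative of f.
Check: d/dx[- \frac{4 x^{3} \log{\left(x^{2} + 2 \right)}}{3} + \frac{8 x^{3}}{9} + \frac{x^{2} \log{\left(x^{2} + 2 \right)}}{3} - \frac{x^{2}}{3} - \frac{5 x \log{\left(x^{2} + 2 \right)}}{3} - 2 x + \frac{2 \log{\left(x^{2} + 2 \right)}}{3} + 2 \sqrt{2} \operatorname{atan}{\left(\frac{\sqrt{2} x}{2} \right)}] = - 4 x^{2} \log{\left(x^{2} + 2 \right)} + \frac{2 x \log{\left(x^{2} + 2 \right)}}{3} - \frac{5 \log{\left(x^{2} + 2 \right)}}{3} = f(x).
F(0) = \frac{2 \log{\left(2 \right)}}{3}; F(-1) = - 2 \sqrt{2} \operatorname{atan}{\left(\frac{\sqrt{2}}{2} \right)} + \frac{7}{9} + 4 \log{\left(3 \right)}.
Integral = F(0) - F(-1) = - 4 \log{\left(3 \right)} - \frac{7}{9} + \frac{2 \log{\left(2 \right)}}{3} + 2 \sqrt{2} \operatorname{atan}{\left(\frac{\sqrt{2}}{2} \right)}.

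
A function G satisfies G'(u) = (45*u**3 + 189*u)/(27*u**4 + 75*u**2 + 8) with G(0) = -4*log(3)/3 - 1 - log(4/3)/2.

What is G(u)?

A first test for any G(u): its u-derivative must equal the given G'(u).
A general antiderivative is -log(u**2/2 + 4/3)/2 + 4*log(3*u**2 + 1/3)/3 + C.
The condition gives C = -4*log(3)/3 - 1 - log(4/3)/2 - (-4*log(3)/3 - log(4/3)/2) = -1.
So G(u) = -log(u**2/2 + 4/3)/2 + 4*log(3*u**2 + 1/3)/3 - 1.
Check: d/du[-log(u**2/2 + 4/3)/2 + 4*log(3*u**2 + 1/3)/3 - 1] = (45*u**3 + 189*u)/(27*u**4 + 75*u**2 + 8) = G'(u).

G(u) = -log(u**2/2 + 4/3)/2 + 4*log(3*u**2 + 1/3)/3 - 1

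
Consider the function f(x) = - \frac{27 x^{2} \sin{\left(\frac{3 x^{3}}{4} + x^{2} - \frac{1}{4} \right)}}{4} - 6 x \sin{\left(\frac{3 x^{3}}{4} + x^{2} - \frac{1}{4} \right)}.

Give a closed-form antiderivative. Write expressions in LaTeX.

f matches the chain-rule pattern g'(h)*h' with inner function h(x) = \frac{3 x^{3}}{4} + x^{2} - \frac{1}{4}; substituting u = h(x) collapses the integral.
Check: d/dx[3 \cos{\left(\frac{3 x^{3}}{4} + x^{2} - \frac{1}{4} \right)}] = - \frac{27 x^{2} \sin{\left(\frac{3 x^{3}}{4} + x^{2} - \frac{1}{4} \right)}}{4} - 6 x \sin{\left(\frac{3 x^{3}}{4} + x^{2} - \frac{1}{4} \right)} = f(x).

An antiderivative is F(x) = 3 \cos{\left(\frac{3 x^{3}}{4} + x^{2} - \frac{1}{4} \right)}.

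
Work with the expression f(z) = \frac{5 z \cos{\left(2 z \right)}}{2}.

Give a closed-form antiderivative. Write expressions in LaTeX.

An antiderivative is F(z) = \frac{5 \left(2 z \sin{\left(2 z \right)} + \cos{\left(2 z \right)}\right)}{8}.

A candidate is checked by its d/dz: the result must match f(z).
Check: d/dz[\frac{5 \left(2 z \sin{\left(2 z \right)} + \cos{\left(2 z \right)}\right)}{8}] = \frac{5 z \cos{\left(2 z \right)}}{2} = f(z).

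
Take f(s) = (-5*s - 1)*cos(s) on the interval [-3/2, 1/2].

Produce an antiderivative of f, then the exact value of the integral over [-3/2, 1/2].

Antiderivative: F(s) = -5*s*sin(s) - sin(s) - 5*cos(s); value = -5*cos(1/2) - 7*sin(1/2)/2 + 5*cos(3/2) + 13*sin(3/2)/2

Any candidate F(s) must reproduce f(s) exactly when differentiated.
F(s) = -5*s*sin(s) - sin(s) - 5*cos(s) is an antiderivative of f.
Check: d/ds[-5*s*sin(s) - sin(s) - 5*cos(s)] = -5*s*cos(s) - cos(s), which equals f(s).
F(1/2) = -5*cos(1/2) - 7*sin(1/2)/2; F(-3/2) = -13*sin(3/2)/2 - 5*cos(3/2).
Integral = F(1/2) - F(-3/2) = -5*cos(1/2) - 7*sin(1/2)/2 + 5*cos(3/2) + 13*sin(3/2)/2.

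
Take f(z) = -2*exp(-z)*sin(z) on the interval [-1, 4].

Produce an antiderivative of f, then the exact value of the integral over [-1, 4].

Antiderivative: F(z) = (sin(z) + cos(z))*exp(-z); value = -exp(1)*cos(1) + exp(-4)*sin(4) + exp(-4)*cos(4) + exp(1)*sin(1)

Check any antiderivative F(z) by computing F'(z) and comparing it with f(z).
F(z) = (sin(z) + cos(z))*exp(-z) is an antiderivative of f.
Check: d/dz[(sin(z) + cos(z))*exp(-z)] = -2*exp(-z)*sin(z) = f(z).
F(4) = exp(-4)*sin(4) + exp(-4)*cos(4); F(-1) = -exp(1)*sin(1) + exp(1)*cos(1).
Integral = F(4) - F(-1) = -exp(1)*cos(1) + exp(-4)*sin(4) + exp(-4)*cos(4) + exp(1)*sin(1).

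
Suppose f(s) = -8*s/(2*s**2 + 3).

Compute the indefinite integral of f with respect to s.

f matches the chain-rule pattern g'(h)*h' with inner function h(s) = 2*s**2 + 3; substituting u = h(s) collapses the integral.
Check: d/ds[-2*log(2*s**2 + 3)] = -8*s/(2*s**2 + 3) = f(s).

F(s) = -2*log(2*s**2 + 3) + C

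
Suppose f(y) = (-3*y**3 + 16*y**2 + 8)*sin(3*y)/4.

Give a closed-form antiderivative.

An antiderivative is F(y) = (27*y**3*cos(3*y) - 27*y**2*sin(3*y) - 144*y**2*cos(3*y) + 96*y*sin(3*y) - 18*y*cos(3*y) + 6*sin(3*y) - 40*cos(3*y))/108.

Recover f(y) by differentiating a candidate F(y); any mismatch rules it out.
Check: d/dy[(27*y**3*cos(3*y) - 27*y**2*sin(3*y) - 144*y**2*cos(3*y) + 96*y*sin(3*y) - 18*y*cos(3*y) + 6*sin(3*y) - 40*cos(3*y))/108] = -3*y**3*sin(3*y)/4 + 4*y**2*sin(3*y) + 2*sin(3*y), which equals f(y).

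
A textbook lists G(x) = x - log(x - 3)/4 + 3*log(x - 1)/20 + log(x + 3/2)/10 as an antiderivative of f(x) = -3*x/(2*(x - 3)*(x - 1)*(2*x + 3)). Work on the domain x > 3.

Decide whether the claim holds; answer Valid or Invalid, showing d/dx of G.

d/dx[G] = (4*x**3 - 10*x**2 - 15*x + 18)/(4*x**3 - 10*x**2 - 12*x + 18)
d/dx[G] - f(x) = 1 != 0.

Invalid: d/dx[G] - f = 1, which is not 0.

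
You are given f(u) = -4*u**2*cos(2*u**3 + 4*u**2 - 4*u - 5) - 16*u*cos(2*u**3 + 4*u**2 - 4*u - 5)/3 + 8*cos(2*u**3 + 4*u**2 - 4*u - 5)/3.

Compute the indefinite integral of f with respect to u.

f matches the chain-rule pattern g'(h)*h' with inner function h(u) = 2*u**3 + 4*u**2 - 4*u - 5; substituting w = h(u) collapses the integral.
Check: d/du[-2*sin(2*u**3 + 4*u**2 - 4*u - 5)/3] = -4*u**2*cos(2*u**3 + 4*u**2 - 4*u - 5) - 16*u*cos(2*u**3 + 4*u**2 - 4*u - 5)/3 + 8*cos(2*u**3 + 4*u**2 - 4*u - 5)/3 = f(u).

F(u) = -2*sin(2*u**3 + 4*u**2 - 4*u - 5)/3 + C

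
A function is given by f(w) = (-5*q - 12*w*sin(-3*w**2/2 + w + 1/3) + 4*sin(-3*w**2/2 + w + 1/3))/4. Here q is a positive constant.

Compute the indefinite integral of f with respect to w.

F(w) = -5*q*w/4 - cos(-3*w**2/2 + w + 1/3) + C

A candidate is checked by its d/dw: the result must match f(w).
Check: d/dw[-5*q*w/4 - cos(-3*w**2/2 + w + 1/3)] = -5*q/4 - 3*w*sin(-3*w**2/2 + w + 1/3) + sin(-3*w**2/2 + w + 1/3), which equals f(w).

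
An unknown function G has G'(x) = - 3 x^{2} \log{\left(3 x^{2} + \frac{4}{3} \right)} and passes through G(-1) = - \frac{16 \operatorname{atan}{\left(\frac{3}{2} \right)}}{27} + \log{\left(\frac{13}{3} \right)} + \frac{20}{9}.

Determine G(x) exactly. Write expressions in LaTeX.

G(x) = - \frac{27 x^{3} \log{\left(3 x^{2} + \frac{4}{3} \right)} - 18 x^{3} + 24 x - 16 \operatorname{atan}{\left(\frac{3 x}{2} \right)} - 54}{27}

A first test for any G(x): its x-derivative must equal the given G'(x).
A general antiderivative is - x^{3} \log{\left(3 x^{2} + \frac{4}{3} \right)} + \frac{2 x^{3}}{3} - \frac{8 x}{9} + \frac{16 \operatorname{atan}{\left(\frac{3 x}{2} \right)}}{27} + C.
The condition gives C = - \frac{16 \operatorname{atan}{\left(\frac{3}{2} \right)}}{27} + \log{\left(\frac{13}{3} \right)} + \frac{20}{9} - (- \frac{16 \operatorname{atan}{\left(\frac{3}{2} \right)}}{27} + \frac{2}{9} + \log{\left(\frac{13}{3} \right)}) = 2.
So G(x) = - \frac{27 x^{3} \log{\left(3 x^{2} + \frac{4}{3} \right)} - 18 x^{3} + 24 x - 16 \operatorname{atan}{\left(\frac{3 x}{2} \right)} - 54}{27}.
Check: d/dx[- \frac{27 x^{3} \log{\left(3 x^{2} + \frac{4}{3} \right)} - 18 x^{3} + 24 x - 16 \operatorname{atan}{\left(\frac{3 x}{2} \right)} - 54}{27}] = - 3 x^{2} \log{\left(3 x^{2} + \frac{4}{3} \right)} = G'(x).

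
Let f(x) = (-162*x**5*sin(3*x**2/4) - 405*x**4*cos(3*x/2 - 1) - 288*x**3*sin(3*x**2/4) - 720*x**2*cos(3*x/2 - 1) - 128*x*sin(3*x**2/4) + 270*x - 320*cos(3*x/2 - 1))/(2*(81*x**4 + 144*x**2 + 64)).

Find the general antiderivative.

An antiderivative F(x) passes only if d/dx[F] lands on f(x) exactly.
Check: d/dx[(-90*x**2*sin(3*x/2 - 1) + 36*x**2*cos(3*x**2/4) - 80*sin(3*x/2 - 1) + 32*cos(3*x**2/4) - 45)/(6*(9*x**2 + 8))] = (-162*x**5*sin(3*x**2/4) - 405*x**4*cos(3*x/2 - 1) - 288*x**3*sin(3*x**2/4) - 720*x**2*cos(3*x/2 - 1) - 128*x*sin(3*x**2/4) + 270*x - 320*cos(3*x/2 - 1))/(162*x**4 + 288*x**2 + 128), which equals f(x).

F(x) = (-90*x**2*sin(3*x/2 - 1) + 36*x**2*cos(3*x**2/4) - 80*sin(3*x/2 - 1) + 32*cos(3*x**2/4) - 45)/(6*(9*x**2 + 8)) + C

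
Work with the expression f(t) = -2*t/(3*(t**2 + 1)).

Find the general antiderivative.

F(t) = -log(t**2 + 1)/3 + C

f matches the chain-rule pattern g'(h)*h' with inner function h(t) = t**2 + 1; substituting u = h(t) collapses the integral.
Check: d/dt[-log(t**2 + 1)/3] = -2*t/(3*t**2 + 3), which equals f(t).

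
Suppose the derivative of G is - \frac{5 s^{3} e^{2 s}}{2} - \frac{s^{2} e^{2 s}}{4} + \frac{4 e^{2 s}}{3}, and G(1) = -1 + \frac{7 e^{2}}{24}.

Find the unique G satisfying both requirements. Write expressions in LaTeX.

G'(s) has the shape u'v + uv' for u = - \frac{5 s^{3}}{4} + \frac{7 s^{2}}{4} - \frac{7 s}{4} + \frac{37}{24} and v = e^{2 s} — it is the derivative of the product u*v.
A general antiderivative is \frac{\left(- 30 s^{3} + 42 s^{2} - 42 s + 37\right) e^{2 s}}{24} + C.
The condition gives C = -1 + \frac{7 e^{2}}{24} - (\frac{7 e^{2}}{24}) = -1.
So G(s) = \frac{\left(- 30 s^{3} + 42 s^{2} - 42 s + 37\right) e^{2 s} - 24}{24}.
Check: d/ds[\frac{\left(- 30 s^{3} + 42 s^{2} - 42 s + 37\right) e^{2 s} - 24}{24}] = - \frac{5 s^{3} e^{2 s}}{2} - \frac{s^{2} e^{2 s}}{4} + \frac{4 e^{2 s}}{3} = G'(s).

G(s) = \frac{\left(- 30 s^{3} + 42 s^{2} - 42 s + 37\right) e^{2 s} - 24}{24}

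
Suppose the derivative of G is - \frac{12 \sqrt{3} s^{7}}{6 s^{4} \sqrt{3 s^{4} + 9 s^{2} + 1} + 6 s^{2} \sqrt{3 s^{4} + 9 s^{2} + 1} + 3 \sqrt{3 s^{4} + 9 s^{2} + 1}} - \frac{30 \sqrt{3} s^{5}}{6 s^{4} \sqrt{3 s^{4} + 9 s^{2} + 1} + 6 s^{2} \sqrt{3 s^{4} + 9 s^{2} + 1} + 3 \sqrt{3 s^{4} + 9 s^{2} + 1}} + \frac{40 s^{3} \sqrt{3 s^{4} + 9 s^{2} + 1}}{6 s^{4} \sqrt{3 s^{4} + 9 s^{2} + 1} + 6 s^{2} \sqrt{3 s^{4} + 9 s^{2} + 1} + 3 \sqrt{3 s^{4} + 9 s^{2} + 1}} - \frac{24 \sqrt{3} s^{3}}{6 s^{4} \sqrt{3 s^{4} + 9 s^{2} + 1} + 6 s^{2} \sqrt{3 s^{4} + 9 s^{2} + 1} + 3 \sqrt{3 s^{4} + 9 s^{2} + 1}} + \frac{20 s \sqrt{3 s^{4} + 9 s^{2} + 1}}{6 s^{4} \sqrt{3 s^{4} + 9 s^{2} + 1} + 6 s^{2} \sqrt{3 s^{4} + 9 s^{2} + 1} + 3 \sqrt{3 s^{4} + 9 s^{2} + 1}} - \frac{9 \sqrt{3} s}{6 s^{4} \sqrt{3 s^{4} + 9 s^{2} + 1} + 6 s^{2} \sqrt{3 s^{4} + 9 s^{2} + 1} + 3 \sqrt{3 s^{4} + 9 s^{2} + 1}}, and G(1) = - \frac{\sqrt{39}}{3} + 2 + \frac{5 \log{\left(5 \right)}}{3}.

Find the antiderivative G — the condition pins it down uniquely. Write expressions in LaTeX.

The integrand splits into summands that can be handled one at a time.
A general antiderivative is - \sqrt{s^{4} + 3 s^{2} + \frac{1}{3}} + \frac{5 \log{\left(2 s^{4} + 2 s^{2} + 1 \right)}}{3} + C.
The condition gives C = - \frac{\sqrt{39}}{3} + 2 + \frac{5 \log{\left(5 \right)}}{3} - (- \frac{\sqrt{39}}{3} + \frac{5 \log{\left(5 \right)}}{3}) = 2.
So G(s) = \frac{- \sqrt{3} \sqrt{3 s^{4} + 9 s^{2} + 1} + 5 \log{\left(2 s^{4} + 2 s^{2} + 1 \right)} + 6}{3}.
Check: d/ds[\frac{- \sqrt{3} \sqrt{3 s^{4} + 9 s^{2} + 1} + 5 \log{\left(2 s^{4} + 2 s^{2} + 1 \right)} + 6}{3}] = \frac{- 12 \sqrt{3} s^{7} - 30 \sqrt{3} s^{5} + 40 s^{3} \sqrt{3 s^{4} + 9 s^{2} + 1} - 24 \sqrt{3} s^{3} + 20 s \sqrt{3 s^{4} + 9 s^{2} + 1} - 9 \sqrt{3} s}{6 s^{4} \sqrt{3 s^{4} + 9 s^{2} + 1} + 6 s^{2} \sqrt{3 s^{4} + 9 s^{2} + 1} + 3 \sqrt{3 s^{4} + 9 s^{2} + 1}}, which equals G'(s).

G(s) = \frac{- \sqrt{3} \sqrt{3 s^{4} + 9 s^{2} + 1} + 5 \log{\left(2 s^{4} + 2 s^{2} + 1 \right)} + 6}{3}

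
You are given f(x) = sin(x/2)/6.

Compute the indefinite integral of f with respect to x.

F(x) = -cos(x/2)/3 + C

Since d/dx undoes antidifferentiation here, F'(x) = f(x) is required of F(x).
Check: d/dx[-cos(x/2)/3] = sin(x/2)/6 = f(x).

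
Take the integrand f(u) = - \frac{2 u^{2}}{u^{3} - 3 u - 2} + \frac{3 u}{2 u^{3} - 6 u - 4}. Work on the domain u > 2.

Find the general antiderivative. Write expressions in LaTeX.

The denominator factors as 2 \left(u - 2\right) \left(u + 1\right)^{2}; partial fractions split f into directly integrable pieces: - \frac{13}{9 \left(u + 1\right)} + \frac{7}{6 \left(u + 1\right)^{2}} - \frac{5}{9 \left(u - 2\right)}.
Check: d/du[- \frac{5 \log{\left(u - 2 \right)}}{9} - \frac{13 \log{\left(u + 1 \right)}}{9} - \frac{7}{6 u + 6}] = \frac{- 4 u^{2} + 3 u}{2 u^{3} - 6 u - 4}, which equals f(u).

F(u) = - \frac{5 \log{\left(u - 2 \right)}}{9} - \frac{13 \log{\left(u + 1 \right)}}{9} - \frac{7}{6 u + 6} + C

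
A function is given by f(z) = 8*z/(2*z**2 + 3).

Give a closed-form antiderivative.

f matches the chain-rule pattern g'(h)*h' with inner function h(z) = z**2 + 3/2; substituting u = h(z) collapses the integral.
Check: d/dz[2*log(z**2 + 3/2)] = 8*z/(2*z**2 + 3) = f(z).

An antiderivative is F(z) = 2*log(z**2 + 3/2).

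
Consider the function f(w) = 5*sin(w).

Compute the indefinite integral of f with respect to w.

F(w) = -5*cos(w) + C

A first test for any F(w): its w-derivative must equal f(w) identically.
Check: d/dw[-5*cos(w)] = 5*sin(w) = f(w).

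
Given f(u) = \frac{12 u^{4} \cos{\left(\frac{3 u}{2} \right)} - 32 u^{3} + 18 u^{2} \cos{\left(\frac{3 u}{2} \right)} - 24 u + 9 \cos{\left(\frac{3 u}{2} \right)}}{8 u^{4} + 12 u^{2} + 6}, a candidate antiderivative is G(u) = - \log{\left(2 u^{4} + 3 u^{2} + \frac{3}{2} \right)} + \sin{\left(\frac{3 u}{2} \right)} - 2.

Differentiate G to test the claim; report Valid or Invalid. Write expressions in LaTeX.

Valid. The derivative of G reproduces f.

d/du[G] = \frac{12 u^{4} \cos{\left(\frac{3 u}{2} \right)} - 32 u^{3} + 18 u^{2} \cos{\left(\frac{3 u}{2} \right)} - 24 u + 9 \cos{\left(\frac{3 u}{2} \right)}}{8 u^{4} + 12 u^{2} + 6}
This equals f(u) exactly, so the claim holds.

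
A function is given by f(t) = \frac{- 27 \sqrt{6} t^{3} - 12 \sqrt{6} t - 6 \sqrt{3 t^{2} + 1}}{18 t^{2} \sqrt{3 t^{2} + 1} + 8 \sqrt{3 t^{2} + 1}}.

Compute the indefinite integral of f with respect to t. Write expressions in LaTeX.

F(t) = \frac{- \sqrt{6} \sqrt{3 t^{2} + 1} - \operatorname{atan}{\left(\frac{3 t}{2} \right)}}{2} + C

Any candidate F(t) must reproduce f(t) exactly when differentiated.
Check: d/dt[\frac{- \sqrt{6} \sqrt{3 t^{2} + 1} - \operatorname{atan}{\left(\frac{3 t}{2} \right)}}{2}] = \frac{- 27 \sqrt{6} t^{3} - 12 \sqrt{6} t - 6 \sqrt{3 t^{2} + 1}}{18 t^{2} \sqrt{3 t^{2} + 1} + 8 \sqrt{3 t^{2} + 1}} = f(t).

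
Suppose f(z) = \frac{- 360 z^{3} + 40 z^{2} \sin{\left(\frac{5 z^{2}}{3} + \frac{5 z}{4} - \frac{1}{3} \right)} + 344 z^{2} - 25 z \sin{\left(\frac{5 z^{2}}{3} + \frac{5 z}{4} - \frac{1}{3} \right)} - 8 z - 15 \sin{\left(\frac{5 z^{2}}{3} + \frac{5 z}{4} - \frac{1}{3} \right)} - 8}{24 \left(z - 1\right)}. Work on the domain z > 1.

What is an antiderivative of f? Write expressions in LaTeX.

Whatever form F(z) takes, F'(z) = f(z) is non-negotiable.
Check: d/dz[\frac{- 60 z^{3} - 4 z^{2} - 12 z - 16 \log{\left(3 z - 3 \right)} - 6 \cos{\left(\frac{5 z^{2}}{3} + \frac{5 z}{4} - \frac{1}{3} \right)} - 3}{12}] = \frac{- 360 z^{3} + 40 z^{2} \sin{\left(\frac{5 z^{2}}{3} + \frac{5 z}{4} - \frac{1}{3} \right)} + 344 z^{2} - 25 z \sin{\left(\frac{5 z^{2}}{3} + \frac{5 z}{4} - \frac{1}{3} \right)} - 8 z - 15 \sin{\left(\frac{5 z^{2}}{3} + \frac{5 z}{4} - \frac{1}{3} \right)} - 8}{24 z - 24}, which equals f(z).

An antiderivative is F(z) = \frac{- 60 z^{3} - 4 z^{2} - 12 z - 16 \log{\left(3 z - 3 \right)} - 6 \cos{\left(\frac{5 z^{2}}{3} + \frac{5 z}{4} - \frac{1}{3} \right)} - 3}{12}.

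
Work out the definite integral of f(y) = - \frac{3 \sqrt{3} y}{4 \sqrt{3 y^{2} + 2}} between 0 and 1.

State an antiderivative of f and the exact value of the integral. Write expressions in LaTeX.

The substitution u = y^{2} + \frac{2}{3} works: f is exactly (dF/du)*(du/dy) for that inner function.
F(y) = - \frac{3 \sqrt{y^{2} + \frac{2}{3}}}{4} is an antiderivative of f.
Check: d/dy[- \frac{3 \sqrt{y^{2} + \frac{2}{3}}}{4}] = - \frac{3 \sqrt{3} y}{4 \sqrt{3 y^{2} + 2}} = f(y).
F(1) = - \frac{\sqrt{15}}{4}; F(0) = - \frac{\sqrt{6}}{4}.
Integral = F(1) - F(0) = - \frac{\sqrt{15}}{4} + \frac{\sqrt{6}}{4}.

Antiderivative: F(y) = - \frac{3 \sqrt{y^{2} + \frac{2}{3}}}{4}; value = - \frac{\sqrt{15}}{4} + \frac{\sqrt{6}}{4}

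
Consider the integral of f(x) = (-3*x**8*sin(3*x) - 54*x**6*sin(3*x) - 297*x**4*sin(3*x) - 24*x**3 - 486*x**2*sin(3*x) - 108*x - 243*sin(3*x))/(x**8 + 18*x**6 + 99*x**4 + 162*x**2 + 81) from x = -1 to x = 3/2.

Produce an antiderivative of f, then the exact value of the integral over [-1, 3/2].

Antiderivative: F(x) = cos(3*x) + 2/(x**4/3 + 3*x**2 + 3); value = cos(9/2) - 490/3477 - cos(3)

Recover f(x) by differentiating a candidate F(x); any mismatch rules it out.
F(x) = cos(3*x) + 2/(x**4/3 + 3*x**2 + 3) is an antiderivative of f.
Check: d/dx[cos(3*x) + 2/(x**4/3 + 3*x**2 + 3)] = (-3*x**8*sin(3*x) - 54*x**6*sin(3*x) - 297*x**4*sin(3*x) - 24*x**3 - 486*x**2*sin(3*x) - 108*x - 243*sin(3*x))/(x**8 + 18*x**6 + 99*x**4 + 162*x**2 + 81) = f(x).
F(3/2) = cos(9/2) + 32/183; F(-1) = cos(3) + 6/19.
Integral = F(3/2) - F(-1) = cos(9/2) - 490/3477 - cos(3).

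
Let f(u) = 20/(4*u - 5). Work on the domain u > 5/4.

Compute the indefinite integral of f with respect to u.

A first test for any F(u): its u-derivative must equal f(u) identically.
Check: d/du[5*log(2*u - 5/2)] = 20/(4*u - 5) = f(u).

F(u) = 5*log(2*u - 5/2) + C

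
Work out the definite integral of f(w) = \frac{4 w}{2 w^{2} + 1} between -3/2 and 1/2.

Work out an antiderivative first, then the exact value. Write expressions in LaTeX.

Antiderivative: F(w) = \log{\left(2 w^{2} + 1 \right)}; value = - \log{\left(\frac{11}{2} \right)} + \log{\left(\frac{3}{2} \right)}

f matches the chain-rule pattern g'(h)*h' with inner function h(w) = 2 w^{2} + 1; substituting u = h(w) collapses the integral.
F(w) = \log{\left(2 w^{2} + 1 \right)} is an antiderivative of f.
Check: d/dw[\log{\left(2 w^{2} + 1 \right)}] = \frac{4 w}{2 w^{2} + 1} = f(w).
F(1/2) = \log{\left(\frac{3}{2} \right)}; F(-3/2) = \log{\left(\frac{11}{2} \right)}.
Integral = F(1/2) - F(-3/2) = - \log{\left(\frac{11}{2} \right)} + \log{\left(\frac{3}{2} \right)}.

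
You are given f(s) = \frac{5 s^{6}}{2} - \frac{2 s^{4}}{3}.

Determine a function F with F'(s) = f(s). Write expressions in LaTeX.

The integrand splits into summands that can be handled one at a time.
Check: d/ds[\frac{s^{5} \left(75 s^{2} - 28\right)}{210}] = \frac{5 s^{6}}{2} - \frac{2 s^{4}}{3} = f(s).

An antiderivative is F(s) = \frac{s^{5} \left(75 s^{2} - 28\right)}{210}.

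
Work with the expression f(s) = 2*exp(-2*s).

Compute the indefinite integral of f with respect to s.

F(s) = -exp(-2*s) + C

Check any antiderivative F(s) by computing F'(s) and comparing it with f(s).
Check: d/ds[-exp(-2*s)] = 2*exp(-2*s) = f(s).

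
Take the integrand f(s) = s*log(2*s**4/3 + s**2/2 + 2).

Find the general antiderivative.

F(s) = s**2*log(2*s**4/3 + s**2/2 + 2)/2 - s**2 + 3*log(s**4 + 3*s**2/4 + 3)/16 + sqrt(183)*atan(8*sqrt(183)*s**2/183 + sqrt(183)/61)/8 + C

Whatever form F(s) takes, F'(s) = f(s) is non-negotiable.
Check: d/ds[s**2*log(2*s**4/3 + s**2/2 + 2)/2 - s**2 + 3*log(s**4 + 3*s**2/4 + 3)/16 + sqrt(183)*atan(8*sqrt(183)*s**2/183 + sqrt(183)/61)/8] = s*log(2*s**4/3 + s**2/2 + 2) = f(s).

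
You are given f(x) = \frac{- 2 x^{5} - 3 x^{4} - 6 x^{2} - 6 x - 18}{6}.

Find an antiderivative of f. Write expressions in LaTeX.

Any candidate F(x) must reproduce f(x) exactly when differentiated.
Check: d/dx[- \frac{x^{6}}{18} - \frac{x^{5}}{10} - \frac{x^{3}}{3} - \frac{x^{2}}{2} - 3 x] = - \frac{x^{5}}{3} - \frac{x^{4}}{2} - x^{2} - x - 3, which equals f(x).

An antiderivative is F(x) = - \frac{x^{6}}{18} - \frac{x^{5}}{10} - \frac{x^{3}}{3} - \frac{x^{2}}{2} - 3 x.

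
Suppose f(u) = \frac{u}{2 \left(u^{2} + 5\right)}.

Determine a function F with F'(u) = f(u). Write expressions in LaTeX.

The substitution w = u^{2} + 5 works: f is exactly (dF/dw)*(dw/du) for that inner function.
Check: d/du[\frac{\log{\left(u^{2} + 5 \right)}}{4}] = \frac{u}{2 u^{2} + 10}, which equals f(u).

An antiderivative is F(u) = \frac{\log{\left(u^{2} + 5 \right)}}{4}.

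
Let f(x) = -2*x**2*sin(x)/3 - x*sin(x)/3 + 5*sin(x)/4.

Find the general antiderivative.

Integrate term by term and add the pieces.
Check: d/dx[2*x**2*cos(x)/3 - 4*x*sin(x)/3 + x*cos(x)/3 - sin(x)/3 - 31*cos(x)/12] = -2*x**2*sin(x)/3 - x*sin(x)/3 + 5*sin(x)/4 = f(x).

F(x) = 2*x**2*cos(x)/3 - 4*x*sin(x)/3 + x*cos(x)/3 - sin(x)/3 - 31*cos(x)/12 + C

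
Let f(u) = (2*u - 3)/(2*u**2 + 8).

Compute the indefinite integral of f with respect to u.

Whatever form F(u) takes, F'(u) = f(u) is non-negotiable.
Check: d/du[log(u**2 + 4)/2 - 3*atan(u/2)/4] = (2*u - 3)/(2*u**2 + 8) = f(u).

F(u) = log(u**2 + 4)/2 - 3*atan(u/2)/4 + C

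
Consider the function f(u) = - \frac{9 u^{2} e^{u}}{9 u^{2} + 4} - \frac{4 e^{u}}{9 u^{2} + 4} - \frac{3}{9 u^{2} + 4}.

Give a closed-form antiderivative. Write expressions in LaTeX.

Integrate term by term and add the pieces.
Check: d/du[- e^{u} - \frac{\operatorname{atan}{\left(\frac{3 u}{2} \right)}}{2}] = \frac{- 9 u^{2} e^{u} - 4 e^{u} - 3}{9 u^{2} + 4}, which equals f(u).

An antiderivative is F(u) = - e^{u} - \frac{\operatorname{atan}{\left(\frac{3 u}{2} \right)}}{2}.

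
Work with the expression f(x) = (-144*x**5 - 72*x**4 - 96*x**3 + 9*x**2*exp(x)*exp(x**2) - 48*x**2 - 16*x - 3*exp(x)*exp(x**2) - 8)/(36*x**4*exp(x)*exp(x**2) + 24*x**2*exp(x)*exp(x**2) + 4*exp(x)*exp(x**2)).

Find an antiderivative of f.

For F(x) to be correct the identity F'(x) - f(x) = 0 must hold.
Check: d/dx[(24*x**2 - 3*x*exp(x)*exp(x**2) + 8)/(12*x**2*exp(x)*exp(x**2) + 4*exp(x)*exp(x**2))] = (-144*x**5 - 72*x**4 - 96*x**3 + 9*x**2*exp(x)*exp(x**2) - 48*x**2 - 16*x - 3*exp(x)*exp(x**2) - 8)/(36*x**4*exp(x)*exp(x**2) + 24*x**2*exp(x)*exp(x**2) + 4*exp(x)*exp(x**2)) = f(x).

An antiderivative is F(x) = (24*x**2 - 3*x*exp(x)*exp(x**2) + 8)/(12*x**2*exp(x)*exp(x**2) + 4*exp(x)*exp(x**2)).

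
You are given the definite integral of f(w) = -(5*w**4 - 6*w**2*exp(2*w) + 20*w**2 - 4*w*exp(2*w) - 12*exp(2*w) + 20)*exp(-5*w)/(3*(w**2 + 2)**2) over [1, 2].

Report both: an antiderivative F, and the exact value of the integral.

Antiderivative: F(w) = 2*(3*exp(3*w) + exp(-2*w)/2 - 1/(w**2 + 2))*exp(-3*w)/3; value = -exp(-5)/3 - exp(-6)/9 + exp(-10)/3 + 2*exp(-3)/9

f has the shape u'v + uv' for u = 2*exp(3*w) + exp(-2*w)/3 - 2/(3*(w**2 + 2)) and v = exp(-3*w) — it is the derivative of the product u*v.
F(w) = 2*(3*exp(3*w) + exp(-2*w)/2 - 1/(w**2 + 2))*exp(-3*w)/3 is an antiderivative of f.
Check: d/dw[2*(3*exp(3*w) + exp(-2*w)/2 - 1/(w**2 + 2))*exp(-3*w)/3] = (-5*w**4 + 6*w**2*exp(2*w) - 20*w**2 + 4*w*exp(2*w) + 12*exp(2*w) - 20)/(3*w**4*exp(5*w) + 12*w**2*exp(5*w) + 12*exp(5*w)), which equals f(w).
F(2) = -exp(-6)/9 + exp(-10)/3 + 2; F(1) = -2*exp(-3)/9 + exp(-5)/3 + 2.
Integral = F(2) - F(1) = -exp(-5)/3 - exp(-6)/9 + exp(-10)/3 + 2*exp(-3)/9.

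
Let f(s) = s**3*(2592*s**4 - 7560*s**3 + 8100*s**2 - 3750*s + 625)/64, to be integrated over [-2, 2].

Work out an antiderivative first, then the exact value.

Antiderivative: F(s) = (3*s**2/2 - 5*s/4)**4; value = -5070

The substitution u = 3*s**2/2 - 5*s/4 works: f is exactly (dF/du)*(du/ds) for that inner function.
F(s) = (3*s**2/2 - 5*s/4)**4 is an antiderivative of f.
Check: d/ds[(3*s**2/2 - 5*s/4)**4] = 81*s**7/2 - 945*s**6/8 + 2025*s**5/16 - 1875*s**4/32 + 625*s**3/64, which equals f(s).
F(2) = 2401/16; F(-2) = 83521/16.
Integral = F(2) - F(-2) = -5070.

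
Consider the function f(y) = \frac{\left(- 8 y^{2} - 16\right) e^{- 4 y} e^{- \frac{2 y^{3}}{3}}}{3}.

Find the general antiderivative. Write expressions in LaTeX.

F(y) = \frac{4 e^{- 4 y} e^{- \frac{2 y^{3}}{3}}}{3} + C

f matches the chain-rule pattern g'(h)*h' with inner function h(y) = - \frac{2 y^{3}}{3} - 4 y; substituting u = h(y) collapses the integral.
Check: d/dy[\frac{4 e^{- 4 y} e^{- \frac{2 y^{3}}{3}}}{3}] = \frac{\left(- 8 y^{2} - 16\right) e^{- 4 y} e^{- \frac{2 y^{3}}{3}}}{3} = f(y).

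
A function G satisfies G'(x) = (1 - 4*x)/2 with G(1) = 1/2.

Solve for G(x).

Recover the given G'(x) by differentiating a candidate G(x); any mismatch rules it out.
A general antiderivative is -x**2 + x/2 + 1 + C.
The condition gives C = 1/2 - (1/2) = 0.
So G(x) = (-2*x**2 + x + 2)/2.
Check: d/dx[(-2*x**2 + x + 2)/2] = 1/2 - 2*x, which equals G'(x).

G(x) = (-2*x**2 + x + 2)/2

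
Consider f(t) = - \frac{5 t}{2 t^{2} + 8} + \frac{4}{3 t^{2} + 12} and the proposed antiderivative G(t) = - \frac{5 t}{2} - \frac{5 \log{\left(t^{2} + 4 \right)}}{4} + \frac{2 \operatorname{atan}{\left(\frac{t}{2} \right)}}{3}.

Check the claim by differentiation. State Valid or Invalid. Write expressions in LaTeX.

d/dt[G] = \frac{- 15 t^{2} - 15 t - 52}{6 t^{2} + 24}
d/dt[G] - f(t) = - \frac{5}{2} != 0.

Invalid: d/dt[G] - f = - \frac{5}{2}, which is not 0.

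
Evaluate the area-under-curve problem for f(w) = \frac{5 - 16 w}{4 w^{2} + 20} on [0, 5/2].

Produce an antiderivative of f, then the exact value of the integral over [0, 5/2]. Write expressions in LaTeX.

Since d/dw undoes antidifferentiation here, F'(w) = f(w) is required of F(w).
F(w) = - 2 \log{\left(w^{2} + 5 \right)} + \frac{\sqrt{5} \operatorname{atan}{\left(\frac{\sqrt{5} w}{5} \right)}}{4} is an antiderivative of f.
Check: d/dw[- 2 \log{\left(w^{2} + 5 \right)} + \frac{\sqrt{5} \operatorname{atan}{\left(\frac{\sqrt{5} w}{5} \right)}}{4}] = \frac{5 - 16 w}{4 w^{2} + 20} = f(w).
F(5/2) = - 2 \log{\left(\frac{45}{4} \right)} + \frac{\sqrt{5} \operatorname{atan}{\left(\frac{\sqrt{5}}{2} \right)}}{4}; F(0) = - 2 \log{\left(5 \right)}.
Integral = F(5/2) - F(0) = - 2 \log{\left(\frac{45}{4} \right)} + \frac{\sqrt{5} \operatorname{atan}{\left(\frac{\sqrt{5}}{2} \right)}}{4} + 2 \log{\left(5 \right)}.

Antiderivative: F(w) = - 2 \log{\left(w^{2} + 5 \right)} + \frac{\sqrt{5} \operatorname{atan}{\left(\frac{\sqrt{5} w}{5} \right)}}{4}; value = - 2 \log{\left(\frac{45}{4} \right)} + \frac{\sqrt{5} \operatorname{atan}{\left(\frac{\sqrt{5}}{2} \right)}}{4} + 2 \log{\left(5 \right)}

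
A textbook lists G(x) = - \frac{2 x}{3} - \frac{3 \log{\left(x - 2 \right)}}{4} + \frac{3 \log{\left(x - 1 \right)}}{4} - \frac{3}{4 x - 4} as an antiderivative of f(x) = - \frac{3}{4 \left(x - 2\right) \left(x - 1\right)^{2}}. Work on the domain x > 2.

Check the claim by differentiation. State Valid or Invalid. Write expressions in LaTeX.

Invalid: d/dx[G] - f = - \frac{2}{3}, which is not 0.

d/dx[G] = \frac{- 8 x^{3} + 32 x^{2} - 40 x + 7}{12 x^{3} - 48 x^{2} + 60 x - 24}
d/dx[G] - f(x) = - \frac{2}{3} != 0.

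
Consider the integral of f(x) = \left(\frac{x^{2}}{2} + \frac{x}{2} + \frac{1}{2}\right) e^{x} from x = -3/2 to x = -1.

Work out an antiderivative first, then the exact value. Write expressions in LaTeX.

Recognize the product-rule pattern: f = u'v + uv' with u = \frac{x^{2}}{2} - \frac{x}{2} + 1, v = e^{x}, so integration by parts undoes it.
F(x) = \frac{\left(x^{2} - x + 2\right) e^{x}}{2} is an antiderivative of f.
Check: d/dx[\frac{\left(x^{2} - x + 2\right) e^{x}}{2}] = \frac{x^{2} e^{x}}{2} + \frac{x e^{x}}{2} + \frac{e^{x}}{2}, which equals f(x).
F(-1) = \frac{2}{e}; F(-3/2) = \frac{23}{8 e^{\frac{3}{2}}}.
Integral = F(-1) - F(-3/2) = - \frac{23}{8 e^{\frac{3}{2}}} + \frac{2}{e}.

Antiderivative: F(x) = \frac{\left(x^{2} - x + 2\right) e^{x}}{2}; value = - \frac{23}{8 e^{\frac{3}{2}}} + \frac{2}{e}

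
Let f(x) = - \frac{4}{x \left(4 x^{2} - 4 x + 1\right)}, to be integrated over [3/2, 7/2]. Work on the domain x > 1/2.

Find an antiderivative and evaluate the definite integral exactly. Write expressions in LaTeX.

Antiderivative: F(x) = - 4 \log{\left(x \right)} + 4 \log{\left(x - \frac{1}{2} \right)} + \frac{4}{2 x - 1}; value = - 4 \log{\left(\frac{7}{2} \right)} - \frac{4}{3} + 4 \log{\left(\frac{3}{2} \right)} + 4 \log{\left(3 \right)}

Factor the denominator (x \left(2 x - 1\right)^{2}) and decompose: f = \frac{8}{2 x - 1} - \frac{8}{\left(2 x - 1\right)^{2}} - \frac{4}{x}; each piece integrates to a log, atan, or power term.
F(x) = - 4 \log{\left(x \right)} + 4 \log{\left(x - \frac{1}{2} \right)} + \frac{4}{2 x - 1} is an antiderivative of f.
Check: d/dx[- 4 \log{\left(x \right)} + 4 \log{\left(x - \frac{1}{2} \right)} + \frac{4}{2 x - 1}] = - \frac{4}{4 x^{3} - 4 x^{2} + x}, which equals f(x).
F(7/2) = - 4 \log{\left(\frac{7}{2} \right)} + \frac{2}{3} + 4 \log{\left(3 \right)}; F(3/2) = 2 - 4 \log{\left(\frac{3}{2} \right)}.
Integral = F(7/2) - F(3/2) = - 4 \log{\left(\frac{7}{2} \right)} - \frac{4}{3} + 4 \log{\left(\frac{3}{2} \right)} + 4 \log{\left(3 \right)}.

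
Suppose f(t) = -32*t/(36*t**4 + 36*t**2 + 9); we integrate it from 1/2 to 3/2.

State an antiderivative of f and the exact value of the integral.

Antiderivative: F(t) = 4/(3*(3*t**2 + 3/2)); value = -128/297

The substitution u = 3*t**2 + 3/2 works: f is exactly (dF/du)*(du/dt) for that inner function.
F(t) = 4/(3*(3*t**2 + 3/2)) is an antiderivative of f.
Check: d/dt[4/(3*(3*t**2 + 3/2))] = -32*t/(36*t**4 + 36*t**2 + 9) = f(t).
F(3/2) = 16/99; F(1/2) = 16/27.
Integral = F(3/2) - F(1/2) = -128/297.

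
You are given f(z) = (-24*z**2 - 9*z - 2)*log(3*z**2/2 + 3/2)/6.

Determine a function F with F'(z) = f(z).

Whatever form F(z) takes, F'(z) = f(z) is non-negotiable.
Check: d/dz[-(48*z**3*log(3*z**2/2 + 3/2) - 32*z**3 + 27*z**2*log(3*z**2/2 + 3/2) - 27*z**2 + 12*z*log(3*z**2/2 + 3/2) + 72*z + 27*log(z**2 + 1) - 72*atan(z))/36] = -4*z**2*log(z**2 + 1) - 4*z**2*log(3) + 4*z**2*log(2) - 3*z*log(z**2 + 1)/2 - 3*z*log(3)/2 + 3*z*log(2)/2 - log(z**2 + 1)/3 - log(3)/3 + log(2)/3, which equals f(z).

An antiderivative is F(z) = -(48*z**3*log(3*z**2/2 + 3/2) - 32*z**3 + 27*z**2*log(3*z**2/2 + 3/2) - 27*z**2 + 12*z*log(3*z**2/2 + 3/2) + 72*z + 27*log(z**2 + 1) - 72*atan(z))/36.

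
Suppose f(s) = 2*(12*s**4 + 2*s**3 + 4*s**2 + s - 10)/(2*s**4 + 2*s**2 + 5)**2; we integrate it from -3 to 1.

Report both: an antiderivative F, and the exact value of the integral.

Recognize the product-rule pattern: f = u'v + uv' with u = 1/(s**4 + s**2 + 5/2), v = -2*s - 1/4, so integration by parts undoes it.
F(s) = -2*s/(s**4 + s**2 + 5/2) - 1/(4*s**4 + 4*s**2 + 10) is an antiderivative of f.
Check: d/ds[-2*s/(s**4 + s**2 + 5/2) - 1/(4*s**4 + 4*s**2 + 10)] = (24*s**4 + 4*s**3 + 8*s**2 + 2*s - 20)/(4*s**8 + 8*s**6 + 24*s**4 + 20*s**2 + 25), which equals f(s).
F(1) = -1/2; F(-3) = 23/370.
Integral = F(1) - F(-3) = -104/185.

Antiderivative: F(s) = -2*s/(s**4 + s**2 + 5/2) - 1/(4*s**4 + 4*s**2 + 10); value = -104/185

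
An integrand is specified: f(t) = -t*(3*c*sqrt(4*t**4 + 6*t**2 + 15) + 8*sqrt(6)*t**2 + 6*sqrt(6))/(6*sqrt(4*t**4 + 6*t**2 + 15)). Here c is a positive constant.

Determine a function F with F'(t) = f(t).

Whatever form F(t) takes, F'(t) = f(t) is non-negotiable.
Check: d/dt[(-3*c*t**2 - 2*sqrt(6)*sqrt(4*t**4 + 6*t**2 + 15))/12] = (-3*c*t*sqrt(4*t**4 + 6*t**2 + 15) - 8*sqrt(6)*t**3 - 6*sqrt(6)*t)/(6*sqrt(4*t**4 + 6*t**2 + 15)), which equals f(t).

An antiderivative is F(t) = (-3*c*t**2 - 2*sqrt(6)*sqrt(4*t**4 + 6*t**2 + 15))/12.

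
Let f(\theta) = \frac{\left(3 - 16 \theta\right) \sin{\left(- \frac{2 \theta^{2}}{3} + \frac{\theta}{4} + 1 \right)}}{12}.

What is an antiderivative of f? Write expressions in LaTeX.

The substitution u = - \frac{2 \theta^{2}}{3} + \frac{\theta}{4} + 1 works: f is exactly (dF/du)*(du/d\theta) for that inner function.
Check: d/d\theta[- \cos{\left(- \frac{2 \theta^{2}}{3} + \frac{\theta}{4} + 1 \right)}] = - \frac{4 \theta \sin{\left(- \frac{2 \theta^{2}}{3} + \frac{\theta}{4} + 1 \right)}}{3} + \frac{\sin{\left(- \frac{2 \theta^{2}}{3} + \frac{\theta}{4} + 1 \right)}}{4}, which equals f(\theta).

An antiderivative is F(\theta) = - \cos{\left(- \frac{2 \theta^{2}}{3} + \frac{\theta}{4} + 1 \right)}.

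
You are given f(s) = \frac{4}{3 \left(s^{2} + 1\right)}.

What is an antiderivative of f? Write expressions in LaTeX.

An antiderivative is F(s) = \frac{4 \operatorname{atan}{\left(s \right)}}{3}.

A candidate is checked by its d/ds: the result must match f(s).
Check: d/ds[\frac{4 \operatorname{atan}{\left(s \right)}}{3}] = \frac{4}{3 s^{2} + 3}, which equals f(s).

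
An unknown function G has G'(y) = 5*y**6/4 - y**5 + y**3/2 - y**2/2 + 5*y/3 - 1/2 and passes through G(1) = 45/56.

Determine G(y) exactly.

The integrand splits into summands that can be handled one at a time.
A general antiderivative is 5*y**7/28 - y**6/6 + y**4/8 - y**3/6 + 5*y**2/6 - y/2 + C.
The condition gives C = 45/56 - (17/56) = 1/2.
So G(y) = 5*y**7/28 - y**6/6 + y**4/8 - y**3/6 + 5*y**2/6 - y/2 + 1/2.
Check: d/dy[5*y**7/28 - y**6/6 + y**4/8 - y**3/6 + 5*y**2/6 - y/2 + 1/2] = 5*y**6/4 - y**5 + y**3/2 - y**2/2 + 5*y/3 - 1/2 = G'(y).

G(y) = 5*y**7/28 - y**6/6 + y**4/8 - y**3/6 + 5*y**2/6 - y/2 + 1/2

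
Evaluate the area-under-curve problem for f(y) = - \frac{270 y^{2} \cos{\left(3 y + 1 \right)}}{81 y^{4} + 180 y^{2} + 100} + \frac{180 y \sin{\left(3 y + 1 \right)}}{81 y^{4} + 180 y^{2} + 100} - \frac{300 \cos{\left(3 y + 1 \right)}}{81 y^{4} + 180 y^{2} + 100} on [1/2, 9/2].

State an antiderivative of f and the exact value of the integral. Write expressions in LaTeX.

Antiderivative: F(y) = - \frac{5 \sin{\left(3 y + 1 \right)}}{\frac{9 y^{2}}{2} + 5}; value = - \frac{40 \sin{\left(\frac{29}{2} \right)}}{769} + \frac{40 \sin{\left(\frac{5}{2} \right)}}{49}

f has the shape u'v + uv' for u = - \frac{5}{3 \left(\frac{3 y^{2}}{2} + \frac{5}{3}\right)} and v = \sin{\left(3 y + 1 \right)} — it is the derivative of the product u*v.
F(y) = - \frac{5 \sin{\left(3 y + 1 \right)}}{\frac{9 y^{2}}{2} + 5} is an antiderivative of f.
Check: d/dy[- \frac{5 \sin{\left(3 y + 1 \right)}}{\frac{9 y^{2}}{2} + 5}] = \frac{- 270 y^{2} \cos{\left(3 y + 1 \right)} + 180 y \sin{\left(3 y + 1 \right)} - 300 \cos{\left(3 y + 1 \right)}}{81 y^{4} + 180 y^{2} + 100}, which equals f(y).
F(9/2) = - \frac{40 \sin{\left(\frac{29}{2} \right)}}{769}; F(1/2) = - \frac{40 \sin{\left(\frac{5}{2} \right)}}{49}.
Integral = F(9/2) - F(1/2) = - \frac{40 \sin{\left(\frac{29}{2} \right)}}{769} + \frac{40 \sin{\left(\frac{5}{2} \right)}}{49}.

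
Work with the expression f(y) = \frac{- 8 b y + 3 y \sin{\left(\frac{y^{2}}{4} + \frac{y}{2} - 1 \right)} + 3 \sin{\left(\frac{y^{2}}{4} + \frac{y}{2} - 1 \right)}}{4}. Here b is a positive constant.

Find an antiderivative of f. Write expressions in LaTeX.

A first test for any F(y): its y-derivative must equal f(y) identically.
Check: d/dy[- \frac{2 b y^{2} + 3 \cos{\left(\frac{y^{2}}{4} + \frac{y}{2} - 1 \right)}}{2}] = - 2 b y + \frac{3 y \sin{\left(\frac{y^{2}}{4} + \frac{y}{2} - 1 \right)}}{4} + \frac{3 \sin{\left(\frac{y^{2}}{4} + \frac{y}{2} - 1 \right)}}{4}, which equals f(y).

An antiderivative is F(y) = - \frac{2 b y^{2} + 3 \cos{\left(\frac{y^{2}}{4} + \frac{y}{2} - 1 \right)}}{2}.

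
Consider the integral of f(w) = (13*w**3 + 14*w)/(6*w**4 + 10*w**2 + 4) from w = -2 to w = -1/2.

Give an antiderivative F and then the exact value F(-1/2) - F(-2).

For F(w) to be correct the identity F'(w) - f(w) = 0 must hold.
F(w) = (16*log(2*w**2 + 4/3) - 3*log(3*w**2 + 3))/12 is an antiderivative of f.
Check: d/dw[(16*log(2*w**2 + 4/3) - 3*log(3*w**2 + 3))/12] = (13*w**3 + 14*w)/(6*w**4 + 10*w**2 + 4) = f(w).
F(-1/2) = -log(15/4)/4 + 4*log(11/6)/3; F(-2) = -log(15)/4 + 4*log(28/3)/3.
Integral = F(-1/2) - F(-2) = -4*log(28/3)/3 - log(15/4)/4 + log(15)/4 + 4*log(11/6)/3.

Antiderivative: F(w) = (16*log(2*w**2 + 4/3) - 3*log(3*w**2 + 3))/12; value = -4*log(28/3)/3 - log(15/4)/4 + log(15)/4 + 4*log(11/6)/3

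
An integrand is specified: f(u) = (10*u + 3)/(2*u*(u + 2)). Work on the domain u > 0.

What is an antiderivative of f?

Factor the denominator (2*u*(u + 2)) and decompose: f = 17/(4*(u + 2)) + 3/(4*u); each piece integrates to a log, atan, or power term.
Check: d/du[3*log(u)/4 + 17*log(u + 2)/4] = (10*u + 3)/(2*u**2 + 4*u), which equals f(u).

An antiderivative is F(u) = 3*log(u)/4 + 17*log(u + 2)/4.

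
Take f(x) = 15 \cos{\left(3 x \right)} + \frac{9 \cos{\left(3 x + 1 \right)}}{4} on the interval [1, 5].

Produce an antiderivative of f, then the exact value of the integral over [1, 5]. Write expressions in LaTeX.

Integrate term by term and add the pieces.
F(x) = 5 \sin{\left(3 x \right)} + \frac{3 \sin{\left(3 x + 1 \right)}}{4} is an antiderivative of f.
Check: d/dx[5 \sin{\left(3 x \right)} + \frac{3 \sin{\left(3 x + 1 \right)}}{4}] = 15 \cos{\left(3 x \right)} + \frac{9 \cos{\left(3 x + 1 \right)}}{4} = f(x).
F(5) = \frac{3 \sin{\left(16 \right)}}{4} + 5 \sin{\left(15 \right)}; F(1) = \frac{3 \sin{\left(4 \right)}}{4} + 5 \sin{\left(3 \right)}.
Integral = F(5) - F(1) = - 5 \sin{\left(3 \right)} + \frac{3 \sin{\left(16 \right)}}{4} - \frac{3 \sin{\left(4 \right)}}{4} + 5 \sin{\left(15 \right)}.

Antiderivative: F(x) = 5 \sin{\left(3 x \right)} + \frac{3 \sin{\left(3 x + 1 \right)}}{4}; value = - 5 \sin{\left(3 \right)} + \frac{3 \sin{\left(16 \right)}}{4} - \frac{3 \sin{\left(4 \right)}}{4} + 5 \sin{\left(15 \right)}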